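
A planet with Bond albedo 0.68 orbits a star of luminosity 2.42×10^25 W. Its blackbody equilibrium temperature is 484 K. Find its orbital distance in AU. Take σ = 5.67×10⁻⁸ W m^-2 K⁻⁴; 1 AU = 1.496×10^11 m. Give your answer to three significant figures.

0.0470 AU

Required flux: S = 4σT⁴/(1−α) = 38890 W m^-2.
S = L/(4πd²) → d = √(L/4πS) = √(2.42×10^25/(4π·38890)) = 7.037×10^9 m = 0.04704 AU.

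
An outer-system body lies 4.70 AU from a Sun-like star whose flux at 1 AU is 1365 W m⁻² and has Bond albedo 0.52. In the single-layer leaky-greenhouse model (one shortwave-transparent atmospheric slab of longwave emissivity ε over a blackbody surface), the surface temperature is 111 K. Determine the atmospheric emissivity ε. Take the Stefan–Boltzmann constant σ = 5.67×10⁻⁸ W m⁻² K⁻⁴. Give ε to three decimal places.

Irradiance scales as 1/d², so S = 1365 W m⁻² × (1/4.70)² = 61.79 W m⁻².
TOA balance gives T_e = 106.9 K.
T_s⁴ = T_e⁴·2/(2−ε) → ε = 2 − 2(T_e/T_s)⁴ = 2 − 2·(106.9/111)⁴ = 0.2770.

0.277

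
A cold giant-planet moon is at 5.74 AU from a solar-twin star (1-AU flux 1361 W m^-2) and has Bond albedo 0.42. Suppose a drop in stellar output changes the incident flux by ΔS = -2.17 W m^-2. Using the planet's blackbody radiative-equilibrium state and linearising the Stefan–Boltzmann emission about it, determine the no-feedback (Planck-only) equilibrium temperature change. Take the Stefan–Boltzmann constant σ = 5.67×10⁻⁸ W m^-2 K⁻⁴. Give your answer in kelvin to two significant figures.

Irradiance scales as 1/d², so S = 1361 W m^-2 × (1/5.74)² = 41.31 W m^-2.
Unperturbed T_e = [41.31·(1−0.42)/(4σ)]^¼ = 101.4 K.
TOA radiative forcing: ΔF = (1−α)ΔS/4 = 0.58·(-2.17)/4 = -0.3147 W m^-2.
Linearising σT⁴ gives d(σT⁴)/dT = 4σT_e³ = 0.2363 W m^-2 per K.
Hence the no-feedback warming is ΔF/(4σT_e³) = -1.33 K.

-1.3 K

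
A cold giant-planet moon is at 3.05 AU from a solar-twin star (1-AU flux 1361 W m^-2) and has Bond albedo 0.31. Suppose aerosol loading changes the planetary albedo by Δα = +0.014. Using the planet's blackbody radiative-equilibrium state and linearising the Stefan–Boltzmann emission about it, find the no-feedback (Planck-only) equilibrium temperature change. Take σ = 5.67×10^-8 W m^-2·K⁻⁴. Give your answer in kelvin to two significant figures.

-0.74 kelvin

By the inverse-square law, S = 1361/3.05² = 146.3 W m^-2.
The baseline emission temperature is T_e = 145.2 K.
ΔF = −(S/4)Δα = −(146.3/4)×(+0.014) = -0.5121 W m^-2.
Planck response: λ_P = 4σT_e³ = 4·5.67×10⁻⁸·(145.2)³ = 0.6950 W m^-2/K.
Hence the no-feedback warming is ΔF/(4σT_e³) = -0.737 K.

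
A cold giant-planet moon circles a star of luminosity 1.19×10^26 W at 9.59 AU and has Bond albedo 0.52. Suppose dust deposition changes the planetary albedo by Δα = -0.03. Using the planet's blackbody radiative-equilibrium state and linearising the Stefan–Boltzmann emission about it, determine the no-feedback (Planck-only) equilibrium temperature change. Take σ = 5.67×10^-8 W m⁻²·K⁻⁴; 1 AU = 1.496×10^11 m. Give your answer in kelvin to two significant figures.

d = 9.59 × 1.496×10^11 m = 1.435×10^12 m.
S = L/(4πd²) = 4.601 W m⁻².
Reference equilibrium: T_e = [S(1−α)/(4σ)]^(1/4) = 55.86 K.
ΔF = −(S/4)Δα = −(4.601/4)×(-0.03) = 0.03451 W m⁻².
Planck response: λ_P = 4σT_e³ = 4·5.67×10⁻⁸·(55.86)³ = 0.03953 W m⁻²/K.
ΔT₀ = ΔF/λ_P = 0.03451/0.03953 = 0.873 K.

0.87 K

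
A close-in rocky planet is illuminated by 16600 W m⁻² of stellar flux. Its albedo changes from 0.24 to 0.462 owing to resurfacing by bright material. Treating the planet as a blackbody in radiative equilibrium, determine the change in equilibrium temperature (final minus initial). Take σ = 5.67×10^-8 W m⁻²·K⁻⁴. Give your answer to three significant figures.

With α = 0.24, T₁ = 485.6 K.
Final:   T₂ = [S(1−0.462)/(4σ)]^(1/4) = 445.5 K.
Change: 445.5 − 485.6 = -40.18 K.

-40.2 kelvin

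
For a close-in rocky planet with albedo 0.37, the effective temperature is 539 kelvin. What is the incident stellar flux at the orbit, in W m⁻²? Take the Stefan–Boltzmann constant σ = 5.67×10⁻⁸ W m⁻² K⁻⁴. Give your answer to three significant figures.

From S(1−α)/4 = σT⁴: S = 4σT⁴/(1−α).
The emitted flux is σT⁴ = 4786 W m⁻².
So S = 4×4786/(1−0.37) = 30380 W m⁻².

30400 W m⁻²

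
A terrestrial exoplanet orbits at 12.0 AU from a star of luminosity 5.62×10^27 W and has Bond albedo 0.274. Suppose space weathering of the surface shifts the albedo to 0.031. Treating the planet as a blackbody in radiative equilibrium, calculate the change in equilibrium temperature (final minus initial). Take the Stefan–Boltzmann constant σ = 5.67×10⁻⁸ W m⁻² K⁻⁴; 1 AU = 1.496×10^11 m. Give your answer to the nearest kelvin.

d = 12.0 × 1.496×10^11 m = 1.795×10^12 m.
Flux at the orbit: S = L/(4πd²) = 5.62×10^27/(4π·(1.80×10^12)²) = 138.8 W m⁻².
Before: T₁ = [138.8·0.726/(4σ)]^(1/4) = 145.2 K.
With α = 0.031, T₂ = 156.0 K.
Change: 156.0 − 145.2 = 10.87 K.

11 K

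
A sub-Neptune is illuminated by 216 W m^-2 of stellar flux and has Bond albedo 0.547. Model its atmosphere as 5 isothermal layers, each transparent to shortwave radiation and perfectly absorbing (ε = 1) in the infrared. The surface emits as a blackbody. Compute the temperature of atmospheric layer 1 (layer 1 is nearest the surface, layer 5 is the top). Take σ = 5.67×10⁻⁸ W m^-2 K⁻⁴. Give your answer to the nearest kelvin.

The effective emission temperature is T_e = [S(1−α)/(4σ)]^¼ = 144.1 K.
In the N-layer model, layer k (counted from the surface) has T_k = (N+1−k)^(1/4)·T_e.
With k = 1: T_1 = (5+1−1)^¼·144.1 K = 215.5 K.

216 K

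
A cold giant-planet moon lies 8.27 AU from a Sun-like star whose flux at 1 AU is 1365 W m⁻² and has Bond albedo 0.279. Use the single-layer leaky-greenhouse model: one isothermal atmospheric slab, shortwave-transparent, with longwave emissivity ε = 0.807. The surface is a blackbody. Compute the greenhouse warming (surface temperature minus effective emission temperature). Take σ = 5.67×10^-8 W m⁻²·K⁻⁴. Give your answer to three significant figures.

12.3 K

By the inverse-square law, S = 1365/8.27² = 19.96 W m⁻².
The planet radiates to space at T_e = [S(1−α)/(4σ)]^(1/4) = 89.25 K.
For a single slab of emissivity ε, T_s⁴ = 2T_e⁴/(2−ε); thus T_s = 89.25·(1.676)^(1/4) = 101.6 K.
Greenhouse warming: T_s − T_e = 12.31 K.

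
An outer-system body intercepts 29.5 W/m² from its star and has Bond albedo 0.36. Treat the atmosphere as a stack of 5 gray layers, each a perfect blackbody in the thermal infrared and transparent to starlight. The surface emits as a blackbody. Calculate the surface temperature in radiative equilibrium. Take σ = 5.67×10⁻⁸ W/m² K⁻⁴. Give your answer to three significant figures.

149 kelvin

Top-of-atmosphere balance: σT_e⁴ = S(1−α)/4 = 4.720 W/m² → T_e = 95.52 K.
With N = 5 opaque layers, T_s = (N+1)^(1/4)·T_e = 6^(1/4)·95.52 = 149.5 K.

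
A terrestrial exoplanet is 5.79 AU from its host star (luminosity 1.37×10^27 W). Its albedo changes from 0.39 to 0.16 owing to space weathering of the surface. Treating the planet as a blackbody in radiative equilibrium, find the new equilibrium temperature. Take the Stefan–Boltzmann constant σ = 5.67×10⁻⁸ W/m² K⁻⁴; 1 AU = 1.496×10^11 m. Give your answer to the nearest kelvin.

Orbital distance: d = 5.79 AU = 8.662×10^11 m.
Spreading L over a sphere of radius d: S = 1.37×10^27/(4π·8.66×10^11²) = 145.3 W/m².
T₂ = [S(1−α₂)/(4σ)]^(1/4) = [145.3·0.84/(4σ)]^(1/4) = 152.3 K.

152 K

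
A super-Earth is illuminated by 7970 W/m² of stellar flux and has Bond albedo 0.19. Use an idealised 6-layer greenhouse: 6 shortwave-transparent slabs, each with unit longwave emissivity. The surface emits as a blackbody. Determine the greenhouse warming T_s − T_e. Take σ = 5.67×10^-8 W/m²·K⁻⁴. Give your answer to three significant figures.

257 K

Top-of-atmosphere balance: σT_e⁴ = S(1−α)/4 = 1614 W/m² → T_e = 410.7 K.
T_s = (N+1)^(1/4)·T_e = 668.1 K.
Warming: T_s − T_e = 257.4 K.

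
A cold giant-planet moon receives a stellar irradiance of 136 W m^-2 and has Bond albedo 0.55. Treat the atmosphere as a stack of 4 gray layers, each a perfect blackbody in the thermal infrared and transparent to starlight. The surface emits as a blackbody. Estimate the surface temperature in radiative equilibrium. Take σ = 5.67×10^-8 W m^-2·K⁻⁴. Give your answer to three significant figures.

192 K

The effective emission temperature is T_e = [S(1−α)/(4σ)]^¼ = 128.2 K.
With N = 4 opaque layers, T_s = (N+1)^(1/4)·T_e = 5^(1/4)·128.2 = 191.7 K.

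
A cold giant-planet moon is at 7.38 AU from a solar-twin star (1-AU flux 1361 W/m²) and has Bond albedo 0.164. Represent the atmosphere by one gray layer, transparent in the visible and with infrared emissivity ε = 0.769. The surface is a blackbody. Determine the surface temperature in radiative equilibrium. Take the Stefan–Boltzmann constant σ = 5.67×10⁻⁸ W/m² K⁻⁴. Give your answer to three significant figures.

111 kelvin

By the inverse-square law, S = 1361/7.38² = 24.99 W/m².
Effective emission temperature (TOA balance): σT_e⁴ = S(1−α)/4 = 5.223 W/m² → T_e = 97.97 K.
Surface balance with a leaky layer gives σT_s⁴ = σT_e⁴·2/(2−ε), so T_s = T_e·[2/(2−0.769)]^(1/4) = 110.6 K.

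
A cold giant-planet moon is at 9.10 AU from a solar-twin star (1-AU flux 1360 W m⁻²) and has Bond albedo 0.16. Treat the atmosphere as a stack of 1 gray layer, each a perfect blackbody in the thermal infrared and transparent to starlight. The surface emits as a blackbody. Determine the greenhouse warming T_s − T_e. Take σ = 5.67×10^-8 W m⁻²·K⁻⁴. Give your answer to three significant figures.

16.7 K

Flux at the orbit: S = 1360/(9.10)² = 16.42 W m⁻².
The effective emission temperature is T_e = [S(1−α)/(4σ)]^¼ = 88.31 K.
Surface: T_s = (2)^¼·T_e = 105.0 K.
So the greenhouse effect raises the surface by 105.0 − 88.31 = 16.71 K.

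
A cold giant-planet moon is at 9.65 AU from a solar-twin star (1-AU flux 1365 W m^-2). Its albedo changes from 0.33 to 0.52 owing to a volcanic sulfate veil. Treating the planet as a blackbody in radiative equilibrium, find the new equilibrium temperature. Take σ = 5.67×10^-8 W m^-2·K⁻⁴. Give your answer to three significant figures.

74.6 K

Irradiance scales as 1/d², so S = 1365 W m^-2 × (1/9.65)² = 14.66 W m^-2.
T₂ = [S(1−α₂)/(4σ)]^(1/4) = [14.66·0.48/(4σ)]^(1/4) = 74.63 K.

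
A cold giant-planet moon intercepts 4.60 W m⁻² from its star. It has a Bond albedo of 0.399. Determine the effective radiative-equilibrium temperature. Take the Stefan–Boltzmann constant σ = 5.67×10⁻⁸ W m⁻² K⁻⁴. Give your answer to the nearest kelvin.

59 kelvin

Averaging over the sphere, the absorbed flux is S(1−α)/4 = 0.6911 W m⁻².
Balancing against σT⁴: T = (0.6911/5.67×10⁻⁸)^(1/4) = 59.09 K.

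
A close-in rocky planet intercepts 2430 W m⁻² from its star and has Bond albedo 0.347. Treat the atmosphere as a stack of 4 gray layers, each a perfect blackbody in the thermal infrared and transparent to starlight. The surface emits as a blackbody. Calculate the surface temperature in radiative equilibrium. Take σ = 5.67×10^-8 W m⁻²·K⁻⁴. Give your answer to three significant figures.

432 K

OLR = S(1−α)/4 = 396.7 W m⁻²; the top layer radiates at T_e = 289.2 K.
With N = 4 opaque layers, T_s = (N+1)^(1/4)·T_e = 5^(1/4)·289.2 = 432.5 K.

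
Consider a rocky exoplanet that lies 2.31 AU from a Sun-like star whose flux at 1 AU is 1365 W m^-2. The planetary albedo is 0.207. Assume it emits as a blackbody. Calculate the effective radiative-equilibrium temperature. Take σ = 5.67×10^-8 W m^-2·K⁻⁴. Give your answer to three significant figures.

173 kelvin

Flux at the orbit: S = 1365/(2.31)² = 255.8 W m^-2.
Absorbed flux (global mean): S(1−α)/4 = 255.8·0.793/4 = 50.71 W m^-2.
In equilibrium σT⁴ equals this, so T = 172.9 K.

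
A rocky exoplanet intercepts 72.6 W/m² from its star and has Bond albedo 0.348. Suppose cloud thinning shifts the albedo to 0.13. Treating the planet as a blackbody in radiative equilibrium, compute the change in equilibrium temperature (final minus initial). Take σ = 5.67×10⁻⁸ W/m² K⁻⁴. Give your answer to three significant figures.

Initial: T₁ = [S(1−0.348)/(4σ)]^(1/4) = 120.2 K.
Final:   T₂ = [S(1−0.13)/(4σ)]^(1/4) = 129.2 K.
ΔT = T₂ − T₁ = 8.988 K.

8.99 kelvin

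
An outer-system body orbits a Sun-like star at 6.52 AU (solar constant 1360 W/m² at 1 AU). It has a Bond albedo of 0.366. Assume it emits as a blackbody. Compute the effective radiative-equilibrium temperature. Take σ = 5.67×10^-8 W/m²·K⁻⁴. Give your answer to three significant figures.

97.2 K

Flux at the orbit: S = 1360/(6.52)² = 31.99 W/m².
Absorbed flux (global mean): S(1−α)/4 = 31.99·0.634/4 = 5.071 W/m².
In equilibrium σT⁴ equals this, so T = 97.25 K.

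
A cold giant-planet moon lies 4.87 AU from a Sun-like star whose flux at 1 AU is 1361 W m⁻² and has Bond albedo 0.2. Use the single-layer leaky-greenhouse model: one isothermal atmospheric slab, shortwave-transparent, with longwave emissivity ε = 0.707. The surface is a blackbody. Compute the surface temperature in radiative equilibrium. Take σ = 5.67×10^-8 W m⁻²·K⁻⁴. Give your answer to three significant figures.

133 K

By the inverse-square law, S = 1361/4.87² = 57.39 W m⁻².
At the top of the atmosphere, σT_e⁴ = S(1−α)/4 = 11.48 W m⁻², giving T_e = 119.3 K.
For a single slab of emissivity ε, T_s⁴ = 2T_e⁴/(2−ε); thus T_s = 119.3·(1.547)^(1/4) = 133.0 K.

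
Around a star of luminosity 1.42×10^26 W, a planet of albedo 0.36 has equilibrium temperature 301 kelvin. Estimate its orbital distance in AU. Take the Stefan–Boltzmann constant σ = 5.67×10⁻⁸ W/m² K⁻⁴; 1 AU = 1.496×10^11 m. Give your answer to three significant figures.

0.417 AU

The flux needed for this T is 4σT⁴/(1−0.36) = 2909 W/m².
From L = 4πd²S, d = √(1.42×10^26/(4π·2909)) = 6.233×10^10 m = 0.4166 AU.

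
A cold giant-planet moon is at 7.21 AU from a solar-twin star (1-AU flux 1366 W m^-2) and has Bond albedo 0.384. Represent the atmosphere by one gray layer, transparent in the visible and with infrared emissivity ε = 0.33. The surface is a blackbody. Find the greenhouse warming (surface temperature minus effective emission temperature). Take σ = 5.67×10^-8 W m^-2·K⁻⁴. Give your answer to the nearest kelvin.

4 kelvin

Irradiance scales as 1/d², so S = 1366 W m^-2 × (1/7.21)² = 26.28 W m^-2.
Effective emission temperature (TOA balance): σT_e⁴ = S(1−α)/4 = 4.047 W m^-2 → T_e = 91.91 K.
The surface balance (absorbed SW + ε·downward IR = σT_s⁴) with T_a⁴ = T_s⁴/2 reduces to T_s = T_e·[2/(2−ε)]^¼ = 96.15 K.
The atmosphere warms the surface by 4.238 K.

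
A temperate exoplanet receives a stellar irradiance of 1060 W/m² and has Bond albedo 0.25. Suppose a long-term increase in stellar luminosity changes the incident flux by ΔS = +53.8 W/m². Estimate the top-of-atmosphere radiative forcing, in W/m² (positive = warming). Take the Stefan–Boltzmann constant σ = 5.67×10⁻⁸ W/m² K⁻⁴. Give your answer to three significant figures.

10.1 W/m²

TOA radiative forcing: ΔF = (1−α)ΔS/4 = 0.75·(+53.8)/4 = 10.09 W/m².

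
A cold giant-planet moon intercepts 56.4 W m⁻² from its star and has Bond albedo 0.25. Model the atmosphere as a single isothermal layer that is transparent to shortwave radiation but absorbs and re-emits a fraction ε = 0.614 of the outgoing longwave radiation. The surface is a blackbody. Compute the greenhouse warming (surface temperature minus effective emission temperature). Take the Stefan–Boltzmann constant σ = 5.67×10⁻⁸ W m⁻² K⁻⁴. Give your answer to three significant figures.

11.2 kelvin

At the top of the atmosphere, σT_e⁴ = S(1−α)/4 = 10.57 W m⁻², giving T_e = 116.9 K.
For a single slab of emissivity ε, T_s⁴ = 2T_e⁴/(2−ε); thus T_s = 116.9·(1.443)^(1/4) = 128.1 K.
T_s − T_e = 128.1 − 116.9 = 11.22 K.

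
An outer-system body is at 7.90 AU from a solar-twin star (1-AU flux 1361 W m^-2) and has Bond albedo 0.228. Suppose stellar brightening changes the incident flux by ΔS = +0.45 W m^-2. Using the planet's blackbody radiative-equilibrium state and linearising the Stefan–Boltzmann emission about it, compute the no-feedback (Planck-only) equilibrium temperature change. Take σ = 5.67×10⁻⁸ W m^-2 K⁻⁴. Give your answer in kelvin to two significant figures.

0.48 kelvin

Irradiance scales as 1/d², so S = 1361 W m^-2 × (1/7.90)² = 21.81 W m^-2.
The baseline emission temperature is T_e = 92.82 K.
TOA radiative forcing: ΔF = (1−α)ΔS/4 = 0.772·(+0.45)/4 = 0.08685 W m^-2.
Linearising σT⁴ gives d(σT⁴)/dT = 4σT_e³ = 0.1814 W m^-2 per K.
Hence the no-feedback warming is ΔF/(4σT_e³) = 0.479 K.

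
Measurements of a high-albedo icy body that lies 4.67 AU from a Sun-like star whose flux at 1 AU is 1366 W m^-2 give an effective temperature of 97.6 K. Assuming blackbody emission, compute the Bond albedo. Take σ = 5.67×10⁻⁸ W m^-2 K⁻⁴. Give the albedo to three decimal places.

0.671

Irradiance scales as 1/d², so S = 1366 W m^-2 × (1/4.67)² = 62.63 W m^-2.
Energy balance: S(1−α)/4 = σT⁴, so 1−α = 4σT⁴/S.
4σT⁴ = 4·5.67×10⁻⁸·(97.6)⁴ = 20.58 W m^-2.
1−α = 20.58/62.63 = 0.3286, so α = 0.6714.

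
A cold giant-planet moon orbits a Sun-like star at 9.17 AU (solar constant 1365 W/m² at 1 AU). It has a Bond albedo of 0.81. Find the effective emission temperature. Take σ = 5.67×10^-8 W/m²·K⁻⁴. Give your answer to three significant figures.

Irradiance scales as 1/d², so S = 1365 W/m² × (1/9.17)² = 16.23 W/m².
The planet absorbs (1−α)S over its disc πR² and re-emits over 4πR², so the mean absorbed flux is (1−0.81)·16.23/4 = 0.7711 W/m².
Balancing against σT⁴: T = (0.7711/5.67×10⁻⁸)^(1/4) = 60.73 K.

60.7 K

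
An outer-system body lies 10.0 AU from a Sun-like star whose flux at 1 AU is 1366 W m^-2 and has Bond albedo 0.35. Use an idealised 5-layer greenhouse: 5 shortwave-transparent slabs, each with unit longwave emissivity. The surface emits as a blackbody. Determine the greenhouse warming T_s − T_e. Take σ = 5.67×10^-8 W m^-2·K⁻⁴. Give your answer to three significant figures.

44.7 K

Irradiance scales as 1/d², so S = 1366 W m^-2 × (1/10.0)² = 13.66 W m^-2.
Top-of-atmosphere balance: σT_e⁴ = S(1−α)/4 = 2.220 W m^-2 → T_e = 79.10 K.
Surface: T_s = (6)^¼·T_e = 123.8 K.
Warming: T_s − T_e = 44.70 K.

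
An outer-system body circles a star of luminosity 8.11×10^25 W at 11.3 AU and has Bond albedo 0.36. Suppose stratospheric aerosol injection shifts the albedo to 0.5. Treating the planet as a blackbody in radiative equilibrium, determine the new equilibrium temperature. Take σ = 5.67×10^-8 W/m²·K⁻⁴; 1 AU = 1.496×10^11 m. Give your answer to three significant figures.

47.2 K

Orbital distance: d = 11.3 AU = 1.690×10^12 m.
Flux at the orbit: S = L/(4πd²) = 8.11×10^25/(4π·(1.69×10^12)²) = 2.258 W/m².
T₂ = [S(1−α₂)/(4σ)]^(1/4) = [2.258·0.5/(4σ)]^(1/4) = 47.24 K.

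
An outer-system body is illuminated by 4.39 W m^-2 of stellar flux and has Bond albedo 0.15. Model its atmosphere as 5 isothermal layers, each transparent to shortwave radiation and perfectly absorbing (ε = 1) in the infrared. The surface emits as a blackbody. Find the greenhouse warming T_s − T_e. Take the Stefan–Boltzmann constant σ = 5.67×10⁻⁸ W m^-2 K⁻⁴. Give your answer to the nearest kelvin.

The effective emission temperature is T_e = [S(1−α)/(4σ)]^¼ = 63.69 K.
T_s = (N+1)^(1/4)·T_e = 99.68 K.
Warming: T_s − T_e = 35.99 K.

36 kelvin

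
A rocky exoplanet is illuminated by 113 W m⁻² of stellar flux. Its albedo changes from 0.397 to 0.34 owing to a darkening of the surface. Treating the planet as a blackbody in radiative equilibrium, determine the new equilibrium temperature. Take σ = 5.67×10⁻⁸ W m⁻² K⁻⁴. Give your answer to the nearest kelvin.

135 kelvin

With the new albedo, S(1−α₂)/4 = 18.64 W m⁻², so T₂ = 134.7 K.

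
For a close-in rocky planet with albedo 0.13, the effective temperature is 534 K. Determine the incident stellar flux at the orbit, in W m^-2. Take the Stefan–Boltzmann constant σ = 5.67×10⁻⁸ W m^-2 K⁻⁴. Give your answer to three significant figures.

From S(1−α)/4 = σT⁴: S = 4σT⁴/(1−α).
The emitted flux is σT⁴ = 4611 W m^-2.
So S = 4×4611/(1−0.13) = 21200 W m^-2.

21200 W m^-2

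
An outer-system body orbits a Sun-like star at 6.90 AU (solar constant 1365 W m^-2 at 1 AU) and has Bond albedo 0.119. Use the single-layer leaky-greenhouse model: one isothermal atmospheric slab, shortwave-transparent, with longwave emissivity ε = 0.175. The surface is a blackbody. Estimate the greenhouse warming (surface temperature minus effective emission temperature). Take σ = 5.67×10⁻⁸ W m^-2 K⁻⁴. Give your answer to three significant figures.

Irradiance scales as 1/d², so S = 1365 W m^-2 × (1/6.90)² = 28.67 W m^-2.
Effective emission temperature (TOA balance): σT_e⁴ = S(1−α)/4 = 6.315 W m^-2 → T_e = 102.7 K.
Surface balance with a leaky layer gives σT_s⁴ = σT_e⁴·2/(2−ε), so T_s = T_e·[2/(2−0.175)]^(1/4) = 105.1 K.
The atmosphere warms the surface by 2.379 K.

2.38 K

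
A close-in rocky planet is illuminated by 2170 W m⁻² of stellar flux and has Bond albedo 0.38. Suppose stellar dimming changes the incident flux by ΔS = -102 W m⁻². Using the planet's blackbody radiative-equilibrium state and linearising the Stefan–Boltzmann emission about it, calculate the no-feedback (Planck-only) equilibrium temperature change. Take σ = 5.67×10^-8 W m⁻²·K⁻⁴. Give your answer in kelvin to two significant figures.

-3.3 K

Unperturbed T_e = [2170·(1−0.38)/(4σ)]^¼ = 277.5 K.
ΔF = Δ[S(1−α)]/4 = (1−0.38)·-102/4 = -15.81 W m⁻².
Linearising σT⁴ gives d(σT⁴)/dT = 4σT_e³ = 4.848 W m⁻² per K.
ΔT₀ = ΔF/λ_P = -15.81/4.848 = -3.26 K.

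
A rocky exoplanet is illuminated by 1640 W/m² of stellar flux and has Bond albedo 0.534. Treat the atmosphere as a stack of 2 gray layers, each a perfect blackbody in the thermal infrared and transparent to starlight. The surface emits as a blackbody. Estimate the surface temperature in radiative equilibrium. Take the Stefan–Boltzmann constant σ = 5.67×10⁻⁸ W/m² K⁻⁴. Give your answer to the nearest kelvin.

317 kelvin

OLR = S(1−α)/4 = 191.1 W/m²; the top layer radiates at T_e = 240.9 K.
With N = 2 opaque layers, T_s = (N+1)^(1/4)·T_e = 3^(1/4)·240.9 = 317.1 K.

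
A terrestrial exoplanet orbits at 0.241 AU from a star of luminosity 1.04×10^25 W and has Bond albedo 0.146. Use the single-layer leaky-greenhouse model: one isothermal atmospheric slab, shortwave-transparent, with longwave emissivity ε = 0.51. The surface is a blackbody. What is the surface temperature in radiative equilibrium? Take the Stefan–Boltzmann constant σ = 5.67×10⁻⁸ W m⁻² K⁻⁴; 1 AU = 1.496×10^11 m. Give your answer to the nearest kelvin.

238 K

d = 0.241 × 1.496×10^11 m = 3.605×10^10 m.
Flux at the orbit: S = L/(4πd²) = 1.04×10^25/(4π·(3.61×10^10)²) = 636.7 W m⁻².
Effective emission temperature (TOA balance): σT_e⁴ = S(1−α)/4 = 135.9 W m⁻² → T_e = 221.3 K.
For a single slab of emissivity ε, T_s⁴ = 2T_e⁴/(2−ε); thus T_s = 221.3·(1.342)^(1/4) = 238.2 K.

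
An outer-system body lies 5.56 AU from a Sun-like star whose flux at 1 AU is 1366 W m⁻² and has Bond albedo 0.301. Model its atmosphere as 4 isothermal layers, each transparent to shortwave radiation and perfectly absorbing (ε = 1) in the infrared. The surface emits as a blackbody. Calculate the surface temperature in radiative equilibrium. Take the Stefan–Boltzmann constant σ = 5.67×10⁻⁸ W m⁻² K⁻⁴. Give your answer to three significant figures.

162 K

Flux at the orbit: S = 1366/(5.56)² = 44.19 W m⁻².
The effective emission temperature is T_e = [S(1−α)/(4σ)]^¼ = 108.0 K.
With N = 4 opaque layers, T_s = (N+1)^(1/4)·T_e = 5^(1/4)·108.0 = 161.5 K.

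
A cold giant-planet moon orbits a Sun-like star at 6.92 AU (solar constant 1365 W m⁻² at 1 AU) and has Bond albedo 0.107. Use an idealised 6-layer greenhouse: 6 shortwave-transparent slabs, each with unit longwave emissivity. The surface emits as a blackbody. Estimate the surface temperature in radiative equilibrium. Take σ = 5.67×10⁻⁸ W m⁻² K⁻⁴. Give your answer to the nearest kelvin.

Flux at the orbit: S = 1365/(6.92)² = 28.50 W m⁻².
OLR = S(1−α)/4 = 6.364 W m⁻²; the top layer radiates at T_e = 102.9 K.
Layer-by-layer balance gives σT_s⁴ = (N+1)σT_e⁴, so T_s = 7^¼·102.9 = 167.4 K.

167 kelvin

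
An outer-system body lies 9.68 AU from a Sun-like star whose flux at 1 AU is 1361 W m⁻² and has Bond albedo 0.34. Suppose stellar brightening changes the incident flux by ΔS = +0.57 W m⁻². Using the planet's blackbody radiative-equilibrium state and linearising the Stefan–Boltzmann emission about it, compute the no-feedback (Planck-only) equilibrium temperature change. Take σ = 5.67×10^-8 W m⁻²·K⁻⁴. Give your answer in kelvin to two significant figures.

By the inverse-square law, S = 1361/9.68² = 14.52 W m⁻².
Unperturbed T_e = [14.52·(1−0.34)/(4σ)]^¼ = 80.63 K.
ΔF = Δ[S(1−α)]/4 = (1−0.34)·+0.57/4 = 0.09405 W m⁻².
The Planck feedback parameter is 4σT_e³ = 0.1189 W m⁻²/K.
So ΔT₀ = 0.09405/0.1189 = 0.791 K.

0.79 kelvin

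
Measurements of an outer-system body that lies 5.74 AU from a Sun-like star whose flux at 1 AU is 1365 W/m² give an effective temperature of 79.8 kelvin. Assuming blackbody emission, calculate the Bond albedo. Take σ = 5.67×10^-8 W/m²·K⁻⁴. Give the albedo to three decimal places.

By the inverse-square law, S = 1365/5.74² = 41.43 W/m².
Energy balance: S(1−α)/4 = σT⁴, so 1−α = 4σT⁴/S.
σT⁴ = 2.299 W/m², so 4σT⁴ = 9.197 W/m².
1−α = 9.197/41.43 = 0.2220, so α = 0.7780.

0.778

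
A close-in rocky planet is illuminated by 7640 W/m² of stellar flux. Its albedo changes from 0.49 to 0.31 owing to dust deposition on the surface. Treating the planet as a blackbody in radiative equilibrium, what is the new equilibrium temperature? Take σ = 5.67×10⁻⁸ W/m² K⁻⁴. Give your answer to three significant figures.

New equilibrium: T₂ = [(1−0.31)·7640/(4σ)]^(1/4) = 390.5 K.

390 K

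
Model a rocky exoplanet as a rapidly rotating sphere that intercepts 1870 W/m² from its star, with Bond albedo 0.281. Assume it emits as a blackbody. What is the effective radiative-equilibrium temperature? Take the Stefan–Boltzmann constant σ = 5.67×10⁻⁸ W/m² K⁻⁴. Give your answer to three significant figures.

Absorbed flux (global mean): S(1−α)/4 = 1870·0.719/4 = 336.1 W/m².
Set σT⁴ = 336.1 → T = (336.1/σ)^(1/4) = 277.5 K.

277 kelvin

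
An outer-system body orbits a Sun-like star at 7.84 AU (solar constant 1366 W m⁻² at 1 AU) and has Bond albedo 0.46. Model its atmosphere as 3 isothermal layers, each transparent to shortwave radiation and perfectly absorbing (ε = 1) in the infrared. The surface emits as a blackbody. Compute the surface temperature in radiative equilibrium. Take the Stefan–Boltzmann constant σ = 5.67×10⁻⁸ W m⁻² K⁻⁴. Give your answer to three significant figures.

121 K

By the inverse-square law, S = 1366/7.84² = 22.22 W m⁻².
Top-of-atmosphere balance: σT_e⁴ = S(1−α)/4 = 3.000 W m⁻² → T_e = 85.29 K.
For an N-layer opaque stack, T_s⁴ = (N+1)T_e⁴, hence T_s = (4)^(1/4)×85.29 K = 120.6 K.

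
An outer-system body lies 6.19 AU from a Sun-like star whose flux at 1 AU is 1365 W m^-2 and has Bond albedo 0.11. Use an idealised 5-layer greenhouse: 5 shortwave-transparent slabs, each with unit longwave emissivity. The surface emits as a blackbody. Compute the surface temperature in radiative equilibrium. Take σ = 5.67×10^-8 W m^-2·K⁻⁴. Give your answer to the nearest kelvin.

170 K

Irradiance scales as 1/d², so S = 1365 W m^-2 × (1/6.19)² = 35.62 W m^-2.
Top-of-atmosphere balance: σT_e⁴ = S(1−α)/4 = 7.926 W m^-2 → T_e = 108.7 K.
Layer-by-layer balance gives σT_s⁴ = (N+1)σT_e⁴, so T_s = 6^¼·108.7 = 170.2 K.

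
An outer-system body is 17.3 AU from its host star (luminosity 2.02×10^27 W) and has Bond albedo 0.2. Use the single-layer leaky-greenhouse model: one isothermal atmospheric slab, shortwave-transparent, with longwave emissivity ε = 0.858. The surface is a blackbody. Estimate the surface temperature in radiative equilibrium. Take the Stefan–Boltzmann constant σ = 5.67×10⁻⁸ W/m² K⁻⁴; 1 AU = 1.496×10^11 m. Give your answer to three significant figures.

110 K

Orbital distance: d = 17.3 AU = 2.588×10^12 m.
Flux at the orbit: S = L/(4πd²) = 2.02×10^27/(4π·(2.59×10^12)²) = 24.00 W/m².
The planet radiates to space at T_e = [S(1−α)/(4σ)]^(1/4) = 95.92 K.
The surface balance (absorbed SW + ε·downward IR = σT_s⁴) with T_a⁴ = T_s⁴/2 reduces to T_s = T_e·[2/(2−ε)]^¼ = 110.3 K.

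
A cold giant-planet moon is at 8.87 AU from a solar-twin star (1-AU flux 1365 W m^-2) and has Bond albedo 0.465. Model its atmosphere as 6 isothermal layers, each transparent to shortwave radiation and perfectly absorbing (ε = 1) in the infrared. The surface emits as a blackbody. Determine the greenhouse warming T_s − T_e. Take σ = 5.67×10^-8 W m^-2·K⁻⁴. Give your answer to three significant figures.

50.1 K

By the inverse-square law, S = 1365/8.87² = 17.35 W m^-2.
OLR = S(1−α)/4 = 2.320 W m^-2; the top layer radiates at T_e = 79.98 K.
Surface: T_s = (7)^¼·T_e = 130.1 K.
So the greenhouse effect raises the surface by 130.1 − 79.98 = 50.12 K.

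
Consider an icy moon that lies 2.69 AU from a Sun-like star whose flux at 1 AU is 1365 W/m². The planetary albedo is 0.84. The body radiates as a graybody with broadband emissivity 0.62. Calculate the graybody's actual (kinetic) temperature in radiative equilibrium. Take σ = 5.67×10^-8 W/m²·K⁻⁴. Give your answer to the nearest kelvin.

121 K

Irradiance scales as 1/d², so S = 1365 W/m² × (1/2.69)² = 188.6 W/m².
The planet absorbs (1−α)S over its disc πR² and re-emits over 4πR², so the mean absorbed flux is (1−0.84)·188.6/4 = 7.546 W/m².
Radiative balance εσT⁴ = 7.546 gives T = [7.546/(0.62·σ)]^(1/4) = 121.0 K.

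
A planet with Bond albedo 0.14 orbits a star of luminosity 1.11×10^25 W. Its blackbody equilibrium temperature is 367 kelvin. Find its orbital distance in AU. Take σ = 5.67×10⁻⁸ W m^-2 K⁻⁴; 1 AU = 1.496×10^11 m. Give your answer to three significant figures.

Required flux: S = 4σT⁴/(1−α) = 4784 W m^-2.
Then d = [L/(4πS)]^(1/2) = 1.359×10^10 m, i.e. 0.09083 AU.

0.0908 AU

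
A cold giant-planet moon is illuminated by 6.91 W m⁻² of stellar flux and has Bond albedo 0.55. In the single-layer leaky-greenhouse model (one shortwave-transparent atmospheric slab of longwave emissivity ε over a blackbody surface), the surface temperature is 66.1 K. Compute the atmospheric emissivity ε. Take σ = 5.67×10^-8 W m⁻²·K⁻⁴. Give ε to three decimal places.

First, T_e = [6.910·(1−0.55)/(4σ)]^(1/4) = 60.85 K.
Inverting T_s⁴ = 2T_e⁴/(2−ε): (T_e/T_s)⁴ = 0.7182, so ε = 2(1 − 0.7182) = 0.5636.

0.564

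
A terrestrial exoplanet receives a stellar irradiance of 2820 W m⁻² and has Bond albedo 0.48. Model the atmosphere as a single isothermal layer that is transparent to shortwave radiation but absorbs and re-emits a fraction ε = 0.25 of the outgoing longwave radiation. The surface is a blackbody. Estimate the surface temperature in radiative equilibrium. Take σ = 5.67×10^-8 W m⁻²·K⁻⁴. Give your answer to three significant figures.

293 K

At the top of the atmosphere, σT_e⁴ = S(1−α)/4 = 366.6 W m⁻², giving T_e = 283.6 K.
For a single slab of emissivity ε, T_s⁴ = 2T_e⁴/(2−ε); thus T_s = 283.6·(1.143)^(1/4) = 293.2 K.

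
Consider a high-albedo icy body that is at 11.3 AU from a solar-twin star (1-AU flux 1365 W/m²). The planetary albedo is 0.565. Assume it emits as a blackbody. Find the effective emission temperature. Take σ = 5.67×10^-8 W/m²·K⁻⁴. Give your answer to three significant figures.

Flux at the orbit: S = 1365/(11.3)² = 10.69 W/m².
The planet absorbs (1−α)S over its disc πR² and re-emits over 4πR², so the mean absorbed flux is (1−0.565)·10.69/4 = 1.163 W/m².
Balancing against σT⁴: T = (1.163/5.67×10⁻⁸)^(1/4) = 67.29 K.

67.3 kelvin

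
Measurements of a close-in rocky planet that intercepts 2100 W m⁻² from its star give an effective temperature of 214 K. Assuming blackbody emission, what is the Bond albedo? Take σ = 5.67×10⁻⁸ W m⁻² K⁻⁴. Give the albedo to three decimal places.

Energy balance: S(1−α)/4 = σT⁴, so 1−α = 4σT⁴/S.
4σT⁴ = 4·5.67×10⁻⁸·(214)⁴ = 475.7 W m⁻².
1−α = 475.7/2100 = 0.2265, so α = 0.7735.

0.773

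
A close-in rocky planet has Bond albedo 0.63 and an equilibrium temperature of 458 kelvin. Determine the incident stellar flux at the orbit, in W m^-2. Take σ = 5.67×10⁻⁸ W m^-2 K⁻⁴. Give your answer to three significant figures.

27000 W m^-2

From S(1−α)/4 = σT⁴: S = 4σT⁴/(1−α).
The emitted flux is σT⁴ = 2495 W m^-2.
S = 4·2495/0.37 = 26970 W m^-2.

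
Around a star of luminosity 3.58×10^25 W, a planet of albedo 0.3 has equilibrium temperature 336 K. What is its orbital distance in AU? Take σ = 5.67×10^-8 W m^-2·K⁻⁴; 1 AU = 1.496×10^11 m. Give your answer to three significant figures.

Required flux: S = 4σT⁴/(1−α) = 4130 W m^-2.
Then d = [L/(4πS)]^(1/2) = 2.627×10^10 m, i.e. 0.1756 AU.

0.176 AU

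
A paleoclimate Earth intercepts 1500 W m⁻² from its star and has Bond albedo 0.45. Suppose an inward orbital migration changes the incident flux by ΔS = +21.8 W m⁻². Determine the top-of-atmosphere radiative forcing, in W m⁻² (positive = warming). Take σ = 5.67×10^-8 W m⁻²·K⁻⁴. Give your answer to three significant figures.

3.00 W m⁻²

Only a fraction (1−α) is absorbed and it's spread over 4πR², so ΔF = (1−α)ΔS/4 = 2.998 W m⁻².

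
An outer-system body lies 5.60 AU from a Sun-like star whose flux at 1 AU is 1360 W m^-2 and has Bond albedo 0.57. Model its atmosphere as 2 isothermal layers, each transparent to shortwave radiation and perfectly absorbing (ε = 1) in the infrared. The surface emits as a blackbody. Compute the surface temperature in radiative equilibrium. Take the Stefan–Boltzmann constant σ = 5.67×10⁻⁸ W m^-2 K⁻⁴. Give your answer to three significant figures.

Flux at the orbit: S = 1360/(5.60)² = 43.37 W m^-2.
Top-of-atmosphere balance: σT_e⁴ = S(1−α)/4 = 4.662 W m^-2 → T_e = 95.22 K.
With N = 2 opaque layers, T_s = (N+1)^(1/4)·T_e = 3^(1/4)·95.22 = 125.3 K.

125 K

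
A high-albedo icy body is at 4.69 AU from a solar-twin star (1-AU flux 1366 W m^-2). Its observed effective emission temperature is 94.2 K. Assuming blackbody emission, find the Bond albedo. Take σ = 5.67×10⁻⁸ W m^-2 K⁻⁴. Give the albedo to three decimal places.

Flux at the orbit: S = 1366/(4.69)² = 62.10 W m^-2.
Rearranging the radiative balance, α = 1 − 4σT⁴/S.
4σT⁴ = 4·5.67×10⁻⁸·(94.2)⁴ = 17.86 W m^-2.
Hence α = 1 − 17.86/62.10 = 0.7124.

0.712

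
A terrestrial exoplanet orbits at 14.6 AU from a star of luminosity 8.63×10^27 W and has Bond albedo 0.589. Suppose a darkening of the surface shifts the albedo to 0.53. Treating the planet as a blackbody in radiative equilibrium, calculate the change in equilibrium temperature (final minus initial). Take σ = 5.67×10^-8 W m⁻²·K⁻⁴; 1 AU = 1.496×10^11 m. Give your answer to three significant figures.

Orbital distance: d = 14.6 AU = 2.184×10^12 m.
S = L/(4πd²) = 144.0 W m⁻².
With α = 0.589, T₁ = 127.1 K.
With α = 0.53, T₂ = 131.4 K.
ΔT = T₂ − T₁ = 4.334 K.

4.33 K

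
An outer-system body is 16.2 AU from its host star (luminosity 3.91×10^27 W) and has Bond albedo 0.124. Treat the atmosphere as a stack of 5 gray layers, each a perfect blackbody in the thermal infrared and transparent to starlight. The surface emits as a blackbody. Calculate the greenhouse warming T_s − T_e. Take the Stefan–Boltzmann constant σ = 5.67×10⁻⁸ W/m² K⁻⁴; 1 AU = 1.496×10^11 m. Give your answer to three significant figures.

d = 16.2 × 1.496×10^11 m = 2.424×10^12 m.
S = L/(4πd²) = 52.98 W/m².
Top-of-atmosphere balance: σT_e⁴ = S(1−α)/4 = 11.60 W/m² → T_e = 119.6 K.
Surface: T_s = (6)^¼·T_e = 187.2 K.
Warming: T_s − T_e = 67.58 K.

67.6 kelvin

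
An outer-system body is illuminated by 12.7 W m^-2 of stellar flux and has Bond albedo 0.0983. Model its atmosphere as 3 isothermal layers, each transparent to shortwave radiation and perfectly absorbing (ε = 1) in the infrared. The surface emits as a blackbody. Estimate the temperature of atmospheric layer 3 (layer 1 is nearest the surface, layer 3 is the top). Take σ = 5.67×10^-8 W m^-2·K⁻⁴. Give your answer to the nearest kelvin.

84 kelvin

Top-of-atmosphere balance: σT_e⁴ = S(1−α)/4 = 2.863 W m^-2 → T_e = 84.30 K.
Each opaque layer satisfies 2T_j⁴ = T_{j−1}⁴ + T_{j+1}⁴, giving T_k⁴ = (N+1−k)T_e⁴.
T_3 = (1)^(1/4)·84.30 = 84.30 K.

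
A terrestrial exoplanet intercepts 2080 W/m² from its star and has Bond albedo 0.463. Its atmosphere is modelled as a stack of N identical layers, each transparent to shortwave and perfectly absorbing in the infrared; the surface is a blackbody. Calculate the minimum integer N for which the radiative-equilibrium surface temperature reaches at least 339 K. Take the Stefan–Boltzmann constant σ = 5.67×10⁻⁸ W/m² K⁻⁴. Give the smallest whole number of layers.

Top-of-atmosphere balance: σT_e⁴ = S(1−α)/4 = 279.2 W/m² → T_e = 264.9 K.
Since T_s⁴ = (N+1)T_e⁴, we need N ≥ (T_s/T_e)⁴ − 1 = 1.682.
Rounding up, N = 2.

2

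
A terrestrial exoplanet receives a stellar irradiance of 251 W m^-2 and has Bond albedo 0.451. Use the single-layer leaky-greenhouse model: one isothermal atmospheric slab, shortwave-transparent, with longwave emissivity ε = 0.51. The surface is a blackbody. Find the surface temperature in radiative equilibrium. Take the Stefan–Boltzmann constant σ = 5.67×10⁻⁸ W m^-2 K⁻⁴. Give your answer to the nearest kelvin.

169 K

Effective emission temperature (TOA balance): σT_e⁴ = S(1−α)/4 = 34.45 W m^-2 → T_e = 157.0 K.
The surface balance (absorbed SW + ε·downward IR = σT_s⁴) with T_a⁴ = T_s⁴/2 reduces to T_s = T_e·[2/(2−ε)]^¼ = 169.0 K.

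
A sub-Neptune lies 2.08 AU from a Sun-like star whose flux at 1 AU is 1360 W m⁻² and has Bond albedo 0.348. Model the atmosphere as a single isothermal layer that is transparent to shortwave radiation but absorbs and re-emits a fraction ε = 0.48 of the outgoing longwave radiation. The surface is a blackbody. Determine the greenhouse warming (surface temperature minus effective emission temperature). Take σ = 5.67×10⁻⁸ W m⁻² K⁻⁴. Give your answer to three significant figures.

Irradiance scales as 1/d², so S = 1360 W m⁻² × (1/2.08)² = 314.3 W m⁻².
Effective emission temperature (TOA balance): σT_e⁴ = S(1−α)/4 = 51.24 W m⁻² → T_e = 173.4 K.
The surface balance (absorbed SW + ε·downward IR = σT_s⁴) with T_a⁴ = T_s⁴/2 reduces to T_s = T_e·[2/(2−ε)]^¼ = 185.7 K.
Greenhouse warming: T_s − T_e = 12.31 K.

12.3 K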